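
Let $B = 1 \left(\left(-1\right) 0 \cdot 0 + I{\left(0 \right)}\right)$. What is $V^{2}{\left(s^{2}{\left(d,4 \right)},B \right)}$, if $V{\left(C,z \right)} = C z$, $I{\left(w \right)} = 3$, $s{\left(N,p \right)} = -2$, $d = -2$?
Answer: $144$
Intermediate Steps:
$B = 3$ ($B = 1 \left(\left(-1\right) 0 \cdot 0 + 3\right) = 1 \left(0 \cdot 0 + 3\right) = 1 \left(0 + 3\right) = 1 \cdot 3 = 3$)
$V^{2}{\left(s^{2}{\left(d,4 \right)},B \right)} = \left(\left(-2\right)^{2} \cdot 3\right)^{2} = \left(4 \cdot 3\right)^{2} = 12^{2} = 144$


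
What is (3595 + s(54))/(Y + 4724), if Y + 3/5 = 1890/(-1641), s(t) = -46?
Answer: 9706515/12915349 ≈ 0.75155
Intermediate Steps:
Y = -4791/2735 (Y = -⅗ + 1890/(-1641) = -⅗ + 1890*(-1/1641) = -⅗ - 630/547 = -4791/2735 ≈ -1.7517)
(3595 + s(54))/(Y + 4724) = (3595 - 46)/(-4791/2735 + 4724) = 3549/(12915349/2735) = 3549*(2735/12915349) = 9706515/12915349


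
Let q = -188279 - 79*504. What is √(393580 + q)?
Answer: √165485 ≈ 406.80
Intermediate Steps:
q = -228095 (q = -188279 - 39816 = -228095)
√(393580 + q) = √(393580 - 228095) = √165485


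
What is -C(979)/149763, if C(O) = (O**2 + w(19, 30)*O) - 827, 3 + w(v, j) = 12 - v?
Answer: -947824/149763 ≈ -6.3288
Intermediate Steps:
w(v, j) = 9 - v (w(v, j) = -3 + (12 - v) = 9 - v)
C(O) = -827 + O**2 - 10*O (C(O) = (O**2 + (9 - 1*19)*O) - 827 = (O**2 + (9 - 19)*O) - 827 = (O**2 - 10*O) - 827 = -827 + O**2 - 10*O)
-C(979)/149763 = -(-827 + 979**2 - 10*979)/149763 = -(-827 + 958441 - 9790)/149763 = -947824/149763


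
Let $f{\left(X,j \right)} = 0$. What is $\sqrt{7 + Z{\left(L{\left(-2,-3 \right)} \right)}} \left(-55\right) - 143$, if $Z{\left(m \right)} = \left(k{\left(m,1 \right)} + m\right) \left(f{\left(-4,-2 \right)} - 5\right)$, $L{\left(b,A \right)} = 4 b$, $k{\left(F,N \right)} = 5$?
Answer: $-143 - 55 \sqrt{22} \approx -400.97$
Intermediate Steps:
$Z{\left(m \right)} = -25 - 5 m$ ($Z{\left(m \right)} = \left(5 + m\right) \left(0 - 5\right) = \left(5 + m\right) \left(-5\right) = -25 - 5 m$)
$\sqrt{7 + Z{\left(L{\left(-2,-3 \right)} \right)}} \left(-55\right) - 143 = \sqrt{7 - \left(25 + 5 \cdot 4 \left(-2\right)\right)} \left(-55\right) - 143 = \sqrt{7 - -15} \left(-55\right) - 143 = \sqrt{7 + \left(-25 + 40\right)} \left(-55\right) - 143 = \sqrt{7 + 15} \left(-55\right) - 143 = \sqrt{22} \left(-55\right) - 143 = - 55 \sqrt{22} - 143 = -143 - 55 \sqrt{22}$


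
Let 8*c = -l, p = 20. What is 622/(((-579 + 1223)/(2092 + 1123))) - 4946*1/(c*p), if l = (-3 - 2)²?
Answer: 128168349/40250 ≈ 3184.3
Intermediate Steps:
l = 25 (l = (-5)² = 25)
c = -25/8 (c = (-1*25)/8 = (⅛)*(-25) = -25/8 ≈ -3.1250)
622/(((-579 + 1223)/(2092 + 1123))) - 4946*1/(c*p) = 622/(((-579 + 1223)/(2092 + 1123))) - 4946/(20*(-25/8)) = 622/((644/3215)) - 4946/(-125/2) = 622/((644*(1/3215))) - 4946*(-2/125) = 622/(644/3215) + 9892/125 = 622*(3215/644) + 9892/125 = 999865/322 + 9892/125 = 128168349/40250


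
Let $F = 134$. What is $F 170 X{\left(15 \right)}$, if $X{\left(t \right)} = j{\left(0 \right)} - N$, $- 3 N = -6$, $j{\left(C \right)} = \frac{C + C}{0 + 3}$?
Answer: $-45560$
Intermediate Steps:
$j{\left(C \right)} = \frac{2 C}{3}$
$N = 2$ ($N = \left(- \frac{1}{3}\right) \left(-6\right) = 2$)
$X{\left(t \right)} = -2$ ($X{\left(t \right)} = \frac{2}{3} \cdot 0 - 2 = 0 - 2 = -2$)
$F 170 X{\left(15 \right)} = 134 \cdot 170 \left(-2\right) = 22780 \left(-2\right) = -45560$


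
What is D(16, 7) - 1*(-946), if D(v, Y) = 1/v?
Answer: 15137/16 ≈ 946.06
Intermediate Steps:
D(16, 7) - 1*(-946) = 1/16 - 1*(-946) = 1/16 + 946 = 15137/16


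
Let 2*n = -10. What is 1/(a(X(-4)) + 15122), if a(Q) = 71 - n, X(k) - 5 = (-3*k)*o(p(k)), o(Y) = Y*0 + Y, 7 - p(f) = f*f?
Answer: 1/15198 ≈ 6.5798e-5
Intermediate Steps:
p(f) = 7 - f² (p(f) = 7 - f*f = 7 - f²)
n = -5 (n = (½)*(-10) = -5)
o(Y) = Y (o(Y) = 0 + Y = Y)
X(k) = 5 - 3*k*(7 - k²) (X(k) = 5 + (-3*k)*(7 - k²) = 5 - 3*k*(7 - k²))
a(Q) = 76 (a(Q) = 71 - 1*(-5) = 71 + 5 = 76)
1/(a(X(-4)) + 15122) = 1/(76 + 15122) = 1/15198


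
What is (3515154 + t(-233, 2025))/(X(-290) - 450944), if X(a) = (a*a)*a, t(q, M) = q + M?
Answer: -1758473/12419972 ≈ -0.14158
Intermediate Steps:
t(q, M) = M + q
X(a) = a**3 (X(a) = a**2*a = a**3)
(3515154 + t(-233, 2025))/(X(-290) - 450944) = (3515154 + (2025 - 233))/((-290)**3 - 450944) = (3515154 + 1792)/(-24389000 - 450944) = 3516946/(-24839944) = 3516946*(-1/24839944) = -1758473/12419972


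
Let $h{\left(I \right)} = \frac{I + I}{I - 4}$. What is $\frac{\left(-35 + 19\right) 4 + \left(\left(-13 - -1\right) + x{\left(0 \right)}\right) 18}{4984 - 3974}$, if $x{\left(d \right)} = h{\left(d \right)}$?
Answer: $- \frac{28}{101} \approx -0.27723$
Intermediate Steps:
$h{\left(I \right)} = \frac{2 I}{-4 + I}$
$x{\left(d \right)} = \frac{2 d}{-4 + d}$
$\frac{\left(-35 + 19\right) 4 + \left(\left(-13 - -1\right) + x{\left(0 \right)}\right) 18}{4984 - 3974} = \frac{\left(-35 + 19\right) 4 + \left(\left(-13 - -1\right) + 2 \cdot 0 \frac{1}{-4 + 0}\right) 18}{4984 - 3974} = \frac{\left(-16\right) 4 + \left(\left(-13 + 1\right) + 2 \cdot 0 \frac{1}{-4}\right) 18}{1010} = \left(-64 + \left(-12 + 2 \cdot 0 \left(- \frac{1}{4}\right)\right) 18\right) \frac{1}{1010} = \left(-64 + \left(-12 + 0\right) 18\right) \frac{1}{1010} = \left(-64 - 216\right) \frac{1}{1010} = \left(-280\right) \frac{1}{1010} = - \frac{28}{101}$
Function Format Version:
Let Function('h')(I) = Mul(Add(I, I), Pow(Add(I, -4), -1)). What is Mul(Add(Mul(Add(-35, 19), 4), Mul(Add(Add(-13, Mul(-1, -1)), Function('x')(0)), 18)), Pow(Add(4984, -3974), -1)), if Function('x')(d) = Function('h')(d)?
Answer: Rational(-28, 101) ≈ -0.27723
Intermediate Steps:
Function('h')(I) = Mul(2, I, Pow(Add(-4, I), -1)) (Function('h')(I) = Mul(Mul(2, I), Pow(Add(-4, I), -1)) = Mul(2, I, Pow(Add(-4, I), -1)))
Function('x')(d) = Mul(2, d, Pow(Add(-4, d), -1))
Mul(Add(Mul(Add(-35, 19), 4), Mul(Add(Add(-13, Mul(-1, -1)), Function('x')(0)), 18)), Pow(Add(4984, -3974), -1)) = Mul(Add(Mul(Add(-35, 19), 4), Mul(Add(Add(-13, Mul(-1, -1)), Mul(2, 0, Pow(Add(-4, 0), -1))), 18)), Pow(Add(4984, -3974), -1)) = Mul(Add(Mul(-16, 4), Mul(Add(Add(-13, 1), Mul(2, 0, Pow(-4, -1))), 18)), Pow(1010, -1)) = Mul(Add(-64, Mul(Add(-12, Mul(2, 0, Rational(-1, 4))), 18)), Rational(1, 1010)) = Mul(Add(-64, Mul(Add(-12, 0), 18)), Rational(1, 1010)) = Mul(Add(-64, Mul(-12, 18)), Rational(1, 1010)) = Mul(Add(-64, -216), Rational(1, 1010)) = Mul(-280, Rational(1, 1010)) = Rational(-28, 101)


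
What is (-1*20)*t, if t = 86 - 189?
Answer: 2060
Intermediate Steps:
t = -103
(-1*20)*t = -1*20*(-103) = -20*(-103) = 2060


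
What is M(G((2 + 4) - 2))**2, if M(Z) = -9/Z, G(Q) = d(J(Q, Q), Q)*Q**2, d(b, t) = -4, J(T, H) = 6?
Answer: 81/4096 ≈ 0.019775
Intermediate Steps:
G(Q) = -4*Q**2
M(G((2 + 4) - 2))**2 = (-9*(-1/(4*((2 + 4) - 2)**2)))**2 = (-9*(-1/(4*(6 - 2)**2)))**2 = (-9/((-4*4**2)))**2 = (-9/((-4*16)))**2 = (-9/(-64))**2 = (-9*(-1/64))**2 = (9/64)**2 = 81/4096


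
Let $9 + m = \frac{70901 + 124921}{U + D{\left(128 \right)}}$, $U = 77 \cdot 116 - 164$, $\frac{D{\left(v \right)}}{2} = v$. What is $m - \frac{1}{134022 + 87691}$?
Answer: $\frac{4234938509}{333456352} \approx 12.7$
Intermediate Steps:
$D{\left(v \right)} = 2 v$
$U = 8768$ ($U = 8932 - 164 = 8768$)
$m = \frac{19101}{1504}$ ($m = -9 + \frac{70901 + 124921}{8768 + 2 \cdot 128} = -9 + \frac{195822}{8768 + 256} = -9 + \frac{195822}{9024} = -9 + 195822 \cdot \frac{1}{9024} = -9 + \frac{32637}{1504} = \frac{19101}{1504} \approx 12.7$)
$m - \frac{1}{134022 + 87691} = \frac{19101}{1504} - \frac{1}{134022 + 87691} = \frac{19101}{1504} - \frac{1}{221713} = \frac{4234938509}{333456352}$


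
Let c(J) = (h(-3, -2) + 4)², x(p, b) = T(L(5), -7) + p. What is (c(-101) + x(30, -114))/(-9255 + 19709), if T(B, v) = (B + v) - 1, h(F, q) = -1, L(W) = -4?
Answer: 27/10454 ≈ 0.0025827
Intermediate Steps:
T(B, v) = -1 + B + v
x(p, b) = -12 + p (x(p, b) = (-1 - 4 - 7) + p = -12 + p)
c(J) = 9 (c(J) = (-1 + 4)² = 3² = 9)
(c(-101) + x(30, -114))/(-9255 + 19709) = (9 + (-12 + 30))/(-9255 + 19709) = (9 + 18)/10454 = 27*(1/10454) = 27/10454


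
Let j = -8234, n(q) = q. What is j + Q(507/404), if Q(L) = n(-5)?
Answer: -8239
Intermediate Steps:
Q(L) = -5
j + Q(507/404) = -8234 - 5 = -8239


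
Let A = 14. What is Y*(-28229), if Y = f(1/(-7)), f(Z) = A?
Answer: -395206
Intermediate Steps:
f(Z) = 14
Y = 14
Y*(-28229) = 14*(-28229) = -395206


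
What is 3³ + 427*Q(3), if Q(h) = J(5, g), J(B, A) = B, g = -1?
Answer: 2162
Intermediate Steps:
Q(h) = 5
3³ + 427*Q(3) = 3³ + 427*5 = 27 + 2135 = 2162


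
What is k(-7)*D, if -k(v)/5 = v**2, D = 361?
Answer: -88445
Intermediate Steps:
k(v) = -5*v**2
k(-7)*D = -5*(-7)**2*361 = -5*49*361 = -245*361 = -88445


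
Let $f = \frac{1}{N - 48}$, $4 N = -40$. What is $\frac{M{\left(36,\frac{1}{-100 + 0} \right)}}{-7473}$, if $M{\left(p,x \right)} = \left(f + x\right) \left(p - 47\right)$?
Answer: $- \frac{869}{21671700} \approx -4.0098 \cdot 10^{-5}$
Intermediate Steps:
$N = -10$ ($N = \frac{1}{4} \left(-40\right) = -10$)
$f = - \frac{1}{58}$ ($f = \frac{1}{-10 - 48} = \frac{1}{-58} = - \frac{1}{58} \approx -0.017241$)
$M{\left(p,x \right)} = \left(-47 + p\right) \left(- \frac{1}{58} + x\right)$ ($M{\left(p,x \right)} = \left(- \frac{1}{58} + x\right) \left(p - 47\right) = \left(- \frac{1}{58} + x\right) \left(-47 + p\right) = \left(-47 + p\right) \left(- \frac{1}{58} + x\right)$)
$\frac{M{\left(36,\frac{1}{-100 + 0} \right)}}{-7473} = \frac{\frac{47}{58} - \frac{47}{-100 + 0} - \frac{18}{29} + \frac{36}{-100 + 0}}{-7473} = \left(\frac{47}{58} - \frac{47}{-100} - \frac{18}{29} + \frac{36}{-100}\right) \left(- \frac{1}{7473}\right) = \left(\frac{47}{58} - - \frac{47}{100} - \frac{18}{29} + 36 \left(- \frac{1}{100}\right)\right) \left(- \frac{1}{7473}\right) = \left(\frac{47}{58} + \frac{47}{100} - \frac{18}{29} - \frac{9}{25}\right) \left(- \frac{1}{7473}\right) = \frac{869}{2900} \left(- \frac{1}{7473}\right) = - \frac{869}{21671700}$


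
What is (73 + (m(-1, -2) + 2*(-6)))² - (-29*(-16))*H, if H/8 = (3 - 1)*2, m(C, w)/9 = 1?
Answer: -9948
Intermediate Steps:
m(C, w) = 9 (m(C, w) = 9*1 = 9)
H = 32 (H = 8*((3 - 1)*2) = 8*(2*2) = 8*4 = 32)
(73 + (m(-1, -2) + 2*(-6)))² - (-29*(-16))*H = (73 + (9 + 2*(-6)))² - (-29*(-16))*32 = (73 + (9 - 12))² - 464*32 = (73 - 3)² - 1*14848 = 70² - 14848 = 4900 - 14848 = -9948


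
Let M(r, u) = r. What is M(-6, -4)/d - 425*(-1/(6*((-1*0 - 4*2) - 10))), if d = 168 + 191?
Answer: -153223/38772 ≈ -3.9519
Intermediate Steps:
d = 359
M(-6, -4)/d - 425*(-1/(6*((-1*0 - 4*2) - 10))) = -6/359 - 425*(-1/(6*((-1*0 - 4*2) - 10))) = -6*1/359 - 425*(-1/(6*((0 - 8) - 10))) = -6/359 - 425*(-1/(6*(-8 - 10))) = -6/359 - 425/((-18*(-6))) = -6/359 - 425/108 = -153223/38772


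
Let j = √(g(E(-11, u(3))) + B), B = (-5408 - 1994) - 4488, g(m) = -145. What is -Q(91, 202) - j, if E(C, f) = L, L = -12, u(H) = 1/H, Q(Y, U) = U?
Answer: -202 - I*√12035 ≈ -202.0 - 109.7*I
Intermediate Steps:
E(C, f) = -12
B = -11890 (B = -7402 - 4488 = -11890)
j = I*√12035 (j = √(-145 - 11890) = √(-12035) = I*√12035 ≈ 109.7*I)
-Q(91, 202) - j = -1*202 - I*√12035 = -202 - I*√12035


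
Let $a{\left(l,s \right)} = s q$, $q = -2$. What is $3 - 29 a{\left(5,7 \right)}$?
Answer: $409$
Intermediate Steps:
$a{\left(l,s \right)} = - 2 s$ ($a{\left(l,s \right)} = s \left(-2\right) = - 2 s$)
$3 - 29 a{\left(5,7 \right)} = 3 - 29 \left(\left(-2\right) 7\right) = 3 - -406 = 3 + 406 = 409$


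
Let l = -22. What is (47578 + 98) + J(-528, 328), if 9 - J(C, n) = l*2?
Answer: 47729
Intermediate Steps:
J(C, n) = 53 (J(C, n) = 9 - (-22)*2 = 9 - 1*(-44) = 9 + 44 = 53)
(47578 + 98) + J(-528, 328) = (47578 + 98) + 53 = 47676 + 53 = 47729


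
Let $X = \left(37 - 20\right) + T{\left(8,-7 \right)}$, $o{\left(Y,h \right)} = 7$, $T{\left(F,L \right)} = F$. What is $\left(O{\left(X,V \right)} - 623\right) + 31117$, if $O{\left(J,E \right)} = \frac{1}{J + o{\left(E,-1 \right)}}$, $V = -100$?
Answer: $\frac{975809}{32} \approx 30494.0$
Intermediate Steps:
$X = 25$ ($X = \left(37 - 20\right) + 8 = 17 + 8 = 25$)
$O{\left(J,E \right)} = \frac{1}{7 + J}$ ($O{\left(J,E \right)} = \frac{1}{J + 7} = \frac{1}{7 + J}$)
$\left(O{\left(X,V \right)} - 623\right) + 31117 = \left(\frac{1}{7 + 25} - 623\right) + 31117 = \left(\frac{1}{32} - 623\right) + 31117 = - \frac{19935}{32} + 31117 = \frac{975809}{32}$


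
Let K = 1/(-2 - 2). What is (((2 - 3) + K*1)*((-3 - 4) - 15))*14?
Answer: 385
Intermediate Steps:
K = -¼ (K = 1/(-4) = -¼ ≈ -0.25000)
(((2 - 3) + K*1)*((-3 - 4) - 15))*14 = (((2 - 3) - ¼*1)*((-3 - 4) - 15))*14 = ((-1 - ¼)*(-7 - 15))*14 = -5/4*(-22)*14 = (55/2)*14 = 385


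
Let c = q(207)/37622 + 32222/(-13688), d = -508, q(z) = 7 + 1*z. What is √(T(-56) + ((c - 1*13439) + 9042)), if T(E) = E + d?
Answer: I*√20566412101975438777/64371242 ≈ 70.451*I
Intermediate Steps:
q(z) = 7 + z
T(E) = -508 + E (T(E) = E - 508 = -508 + E)
c = -302331713/128742484 (c = (7 + 207)/37622 + 32222/(-13688) = 214*(1/37622) + 32222*(-1/13688) = 107/18811 - 16111/6844 = -302331713/128742484 ≈ -2.3483)
√(T(-56) + ((c - 1*13439) + 9042)) = √((-508 - 56) + ((-302331713/128742484 - 1*13439) + 9042)) = √(-564 + ((-302331713/128742484 - 13439) + 9042)) = √(-564 + (-1730472574189/128742484 + 9042)) = √(-564 - 566383033861/128742484) = √(-638993794837/128742484) = I*√20566412101975438777/64371242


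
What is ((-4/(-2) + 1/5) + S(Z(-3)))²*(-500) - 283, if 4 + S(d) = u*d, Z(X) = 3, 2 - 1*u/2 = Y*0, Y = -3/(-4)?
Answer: -52303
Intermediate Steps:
Y = ¾ (Y = -3*(-¼) = ¾ ≈ 0.75000)
u = 4 (u = 4 - 3*0/2 = 4 - 2*0 = 4 + 0 = 4)
S(d) = -4 + 4*d
((-4/(-2) + 1/5) + S(Z(-3)))²*(-500) - 283 = ((-4/(-2) + 1/5) + (-4 + 4*3))²*(-500) - 283 = ((-4*(-½) + 1*(⅕)) + (-4 + 12))²*(-500) - 283 = ((2 + ⅕) + 8)²*(-500) - 283 = (11/5 + 8)²*(-500) - 283 = (51/5)²*(-500) - 283 = (2601/25)*(-500) - 283 = -52020 - 283 = -52303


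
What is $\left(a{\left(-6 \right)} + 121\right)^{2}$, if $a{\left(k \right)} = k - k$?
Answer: $14641$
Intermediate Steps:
$a{\left(k \right)} = 0$
$\left(a{\left(-6 \right)} + 121\right)^{2} = \left(0 + 121\right)^{2} = 121^{2} = 14641$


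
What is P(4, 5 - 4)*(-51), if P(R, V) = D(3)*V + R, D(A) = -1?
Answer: -153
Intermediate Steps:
P(R, V) = R - V (P(R, V) = -V + R = R - V)
P(4, 5 - 4)*(-51) = (4 - (5 - 4))*(-51) = (4 - 1*1)*(-51) = (4 - 1)*(-51) = 3*(-51) = -153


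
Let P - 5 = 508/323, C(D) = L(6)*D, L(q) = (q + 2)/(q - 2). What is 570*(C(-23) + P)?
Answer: -382050/17 ≈ -22474.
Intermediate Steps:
L(q) = (2 + q)/(-2 + q)
C(D) = 2*D (C(D) = ((2 + 6)/(-2 + 6))*D = (8/4)*D = ((¼)*8)*D = 2*D)
P = 2123/323 (P = 5 + 508/323 = 2123/323 ≈ 6.5728)
570*(C(-23) + P) = 570*(2*(-23) + 2123/323) = 570*(-46 + 2123/323) = 570*(-12735/323) = -382050/17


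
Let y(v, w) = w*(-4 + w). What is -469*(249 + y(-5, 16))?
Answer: -206829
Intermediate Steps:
-469*(249 + y(-5, 16)) = -469*(249 + 16*(-4 + 16)) = -469*(249 + 16*12) = -469*(249 + 192) = -469*441 = -206829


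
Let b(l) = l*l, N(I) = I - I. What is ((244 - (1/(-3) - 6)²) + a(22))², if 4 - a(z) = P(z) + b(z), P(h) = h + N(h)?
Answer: 7198489/81 ≈ 88870.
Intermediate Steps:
N(I) = 0
b(l) = l²
P(h) = h (P(h) = h + 0 = h)
a(z) = 4 - z - z² (a(z) = 4 - (z + z²) = 4 + (-z - z²) = 4 - z - z²)
((244 - (1/(-3) - 6)²) + a(22))² = ((244 - (1/(-3) - 6)²) + (4 - 1*22 - 1*22²))² = ((244 - (-⅓ - 6)²) + (4 - 22 - 1*484))² = ((244 - (-19/3)²) + (4 - 22 - 484))² = ((244 - 1*361/9) - 502)² = ((244 - 361/9) - 502)² = (1835/9 - 502)² = (-2683/9)² = 7198489/81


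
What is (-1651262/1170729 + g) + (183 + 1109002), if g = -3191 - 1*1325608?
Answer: -257110129868/1170729 ≈ -2.1962e+5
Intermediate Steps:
g = -1328799 (g = -3191 - 1325608 = -1328799)
(-1651262/1170729 + g) + (183 + 1109002) = (-1651262/1170729 - 1328799) + (183 + 1109002) = (-1651262*1/1170729 - 1328799) + 1109185 = (-1651262/1170729 - 1328799) + 1109185 = -1555665175733/1170729 + 1109185 = -257110129868/1170729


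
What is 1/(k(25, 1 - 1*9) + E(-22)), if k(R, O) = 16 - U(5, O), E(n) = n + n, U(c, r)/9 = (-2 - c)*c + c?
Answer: 1/242 ≈ 0.0041322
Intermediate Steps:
U(c, r) = 9*c + 9*c*(-2 - c) (U(c, r) = 9*((-2 - c)*c + c) = 9*(c*(-2 - c) + c) = 9*(c + c*(-2 - c)) = 9*c + 9*c*(-2 - c))
E(n) = 2*n
k(R, O) = 286 (k(R, O) = 16 - (-9)*5*(1 + 5) = 16 - (-9)*5*6 = 16 - 1*(-270) = 16 + 270 = 286)
1/(k(25, 1 - 1*9) + E(-22)) = 1/(286 + 2*(-22)) = 1/(286 - 44) = 1/242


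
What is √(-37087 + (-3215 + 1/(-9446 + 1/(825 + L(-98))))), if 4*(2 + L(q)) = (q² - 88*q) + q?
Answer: I*√103138904080669193094/50588052 ≈ 200.75*I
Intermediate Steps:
L(q) = -2 - 87*q/4 + q²/4 (L(q) = -2 + ((q² - 88*q) + q)/4 = -2 + (q² - 87*q)/4 = -2 + (-87*q/4 + q²/4) = -2 - 87*q/4 + q²/4)
√(-37087 + (-3215 + 1/(-9446 + 1/(825 + L(-98))))) = √(-37087 + (-3215 + 1/(-9446 + 1/(825 + (-2 - 87/4*(-98) + (¼)*(-98)²))))) = √(-37087 + (-3215 + 1/(-9446 + 1/(825 + (-2 + 4263/2 + (¼)*9604))))) = √(-37087 + (-3215 + 1/(-9446 + 1/(825 + (-2 + 4263/2 + 2401))))) = √(-37087 + (-3215 + 1/(-9446 + 1/(825 + 9061/2)))) = √(-37087 + (-3215 + 1/(-9446 + 1/(10711/2)))) = √(-37087 + (-3215 + 1/(-9446 + 2/10711))) = √(-37087 + (-3215 + 1/(-101176104/10711))) = √(-37087 + (-3215 - 10711/101176104)) = √(-37087 - 325281185071/101176104) = √(-4077599354119/101176104) = I*√103138904080669193094/50588052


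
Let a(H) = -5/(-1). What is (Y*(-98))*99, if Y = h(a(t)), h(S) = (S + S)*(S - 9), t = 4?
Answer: 388080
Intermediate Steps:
a(H) = 5 (a(H) = -5*(-1) = 5)
h(S) = 2*S*(-9 + S) (h(S) = (2*S)*(-9 + S) = 2*S*(-9 + S))
Y = -40 (Y = 2*5*(-9 + 5) = 2*5*(-4) = -40)
(Y*(-98))*99 = -40*(-98)*99 = 3920*99 = 388080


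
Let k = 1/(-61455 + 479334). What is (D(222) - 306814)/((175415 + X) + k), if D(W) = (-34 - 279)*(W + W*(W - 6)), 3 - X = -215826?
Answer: -6429183749604/163492651477 ≈ -39.324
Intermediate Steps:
X = 215829 (X = 3 - 1*(-215826) = 3 + 215826 = 215829)
D(W) = -313*W - 313*W*(-6 + W) (D(W) = -313*(W + W*(-6 + W)) = -313*W - 313*W*(-6 + W))
k = 1/417879 ≈ 2.3930e-6
(D(222) - 306814)/((175415 + X) + k) = (313*222*(5 - 1*222) - 306814)/((175415 + 215829) + 1/417879) = (313*222*(5 - 222) - 306814)/(391244 + 1/417879) = (313*222*(-217) - 306814)/(163492651477/417879) = (-15078462 - 306814)*(417879/163492651477) = -15385276*417879/163492651477 = -6429183749604/163492651477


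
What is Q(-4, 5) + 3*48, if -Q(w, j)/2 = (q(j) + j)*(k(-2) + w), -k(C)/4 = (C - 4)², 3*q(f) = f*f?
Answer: 12272/3 ≈ 4090.7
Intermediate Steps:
q(f) = f²/3 (q(f) = (f*f)/3 = f²/3)
k(C) = -4*(-4 + C)² (k(C) = -4*(C - 4)² = -4*(-4 + C)²)
Q(w, j) = -2*(-144 + w)*(j + j²/3) (Q(w, j) = -2*(j²/3 + j)*(-4*(-4 - 2)² + w) = -2*(j + j²/3)*(-4*(-6)² + w) = -2*(j + j²/3)*(-4*36 + w) = -2*(j + j²/3)*(-144 + w) = -2*(-144 + w)*(j + j²/3))
Q(-4, 5) + 3*48 = (⅔)*5*(432 - 3*(-4) + 144*5 - 1*5*(-4)) + 3*48 = (⅔)*5*(432 + 12 + 720 + 20) + 144 = (⅔)*5*1184 + 144 = 11840/3 + 144 = 12272/3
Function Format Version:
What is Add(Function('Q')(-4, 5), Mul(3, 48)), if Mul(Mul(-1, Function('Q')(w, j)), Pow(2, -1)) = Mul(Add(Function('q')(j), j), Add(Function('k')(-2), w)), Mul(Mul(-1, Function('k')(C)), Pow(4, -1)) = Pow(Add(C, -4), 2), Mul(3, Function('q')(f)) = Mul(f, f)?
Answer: Rational(12272, 3) ≈ 4090.7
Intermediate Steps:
Function('q')(f) = Mul(Rational(1, 3), Pow(f, 2)) (Function('q')(f) = Mul(Rational(1, 3), Mul(f, f)) = Mul(Rational(1, 3), Pow(f, 2)))
Function('k')(C) = Mul(-4, Pow(Add(-4, C), 2)) (Function('k')(C) = Mul(-4, Pow(Add(C, -4), 2)) = Mul(-4, Pow(Add(-4, C), 2)))
Function('Q')(w, j) = Mul(-2, Add(-144, w), Add(j, Mul(Rational(1, 3), Pow(j, 2)))) (Function('Q')(w, j) = Mul(-2, Mul(Add(Mul(Rational(1, 3), Pow(j, 2)), j), Add(Mul(-4, Pow(Add(-4, -2), 2)), w))) = Mul(-2, Mul(Add(j, Mul(Rational(1, 3), Pow(j, 2))), Add(Mul(-4, Pow(-6, 2)), w))) = Mul(-2, Mul(Add(j, Mul(Rational(1, 3), Pow(j, 2))), Add(Mul(-4, 36), w))) = Mul(-2, Mul(Add(j, Mul(Rational(1, 3), Pow(j, 2))), Add(-144, w))) = Mul(-2, Mul(Add(-144, w), Add(j, Mul(Rational(1, 3), Pow(j, 2))))) = Mul(-2, Add(-144, w), Add(j, Mul(Rational(1, 3), Pow(j, 2)))))
Add(Function('Q')(-4, 5), Mul(3, 48)) = Add(Mul(Rational(2, 3), 5, Add(432, Mul(-3, -4), Mul(144, 5), Mul(-1, 5, -4))), Mul(3, 48)) = Add(Mul(Rational(2, 3), 5, Add(432, 12, 720, 20)), 144) = Add(Mul(Rational(2, 3), 5, 1184), 144) = Add(Rational(11840, 3), 144) = Rational(12272, 3)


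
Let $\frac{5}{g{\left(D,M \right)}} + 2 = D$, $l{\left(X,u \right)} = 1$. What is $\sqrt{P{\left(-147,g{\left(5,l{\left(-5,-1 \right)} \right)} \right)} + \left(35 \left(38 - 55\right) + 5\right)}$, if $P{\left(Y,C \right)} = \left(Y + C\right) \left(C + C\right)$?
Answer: $\frac{i \sqrt{9670}}{3} \approx 32.779 i$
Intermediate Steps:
$g{\left(D,M \right)} = \frac{5}{-2 + D}$
$P{\left(Y,C \right)} = 2 C \left(C + Y\right)$ ($P{\left(Y,C \right)} = \left(C + Y\right) 2 C = 2 C \left(C + Y\right)$)
$\sqrt{P{\left(-147,g{\left(5,l{\left(-5,-1 \right)} \right)} \right)} + \left(35 \left(38 - 55\right) + 5\right)} = \sqrt{2 \frac{5}{-2 + 5} \left(\frac{5}{-2 + 5} - 147\right) + \left(35 \left(38 - 55\right) + 5\right)} = \sqrt{2 \cdot \frac{5}{3} \left(\frac{5}{3} - 147\right) + \left(35 \left(38 - 55\right) + 5\right)} = \sqrt{2 \cdot 5 \cdot \frac{1}{3} \left(5 \cdot \frac{1}{3} - 147\right) + \left(35 \left(-17\right) + 5\right)} = \sqrt{2 \cdot \frac{5}{3} \left(\frac{5}{3} - 147\right) + \left(-595 + 5\right)} = \sqrt{2 \cdot \frac{5}{3} \left(- \frac{436}{3}\right) - 590} = \sqrt{- \frac{4360}{9} - 590} = \sqrt{- \frac{9670}{9}} = \frac{i \sqrt{9670}}{3}$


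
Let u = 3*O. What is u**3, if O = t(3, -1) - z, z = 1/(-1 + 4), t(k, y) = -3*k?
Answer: -21952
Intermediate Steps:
z = 1/3 ≈ 0.33333
O = -28/3 (O = -3*3 - 1*1/3 = -9 - 1/3 = -28/3 ≈ -9.3333)
u = -28 (u = 3*(-28/3) = -28)
u**3 = (-28)**3 = -21952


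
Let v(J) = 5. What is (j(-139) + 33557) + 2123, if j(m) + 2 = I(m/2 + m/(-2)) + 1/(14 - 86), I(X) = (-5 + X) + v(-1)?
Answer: 2568815/72 ≈ 35678.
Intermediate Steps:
I(X) = X (I(X) = (-5 + X) + 5 = X)
j(m) = -145/72 (j(m) = -2 + ((m/2 + m/(-2)) + 1/(14 - 86)) = -2 + ((m*(½) + m*(-½)) + 1/(-72)) = -2 + ((m/2 - m/2) - 1/72) = -2 + (0 - 1/72) = -2 - 1/72 = -145/72)
(j(-139) + 33557) + 2123 = (-145/72 + 33557) + 2123 = 2415959/72 + 2123 = 2568815/72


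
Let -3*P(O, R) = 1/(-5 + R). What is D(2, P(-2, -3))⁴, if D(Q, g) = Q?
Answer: 16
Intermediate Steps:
P(O, R) = -1/(3*(-5 + R))
D(2, P(-2, -3))⁴ = 2⁴ = 16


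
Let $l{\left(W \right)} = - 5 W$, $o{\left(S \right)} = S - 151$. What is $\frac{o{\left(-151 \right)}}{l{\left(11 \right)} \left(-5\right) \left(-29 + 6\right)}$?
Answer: $\frac{302}{6325} \approx 0.047747$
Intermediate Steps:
$o{\left(S \right)} = -151 + S$
$\frac{o{\left(-151 \right)}}{l{\left(11 \right)} \left(-5\right) \left(-29 + 6\right)} = \frac{-151 - 151}{\left(-5\right) 11 \left(-5\right) \left(-29 + 6\right)} = - \frac{302}{\left(-55\right) \left(-5\right) \left(-23\right)} = - \frac{302}{275 \left(-23\right)} = - \frac{302}{-6325} = \left(-302\right) \left(- \frac{1}{6325}\right) = \frac{302}{6325}$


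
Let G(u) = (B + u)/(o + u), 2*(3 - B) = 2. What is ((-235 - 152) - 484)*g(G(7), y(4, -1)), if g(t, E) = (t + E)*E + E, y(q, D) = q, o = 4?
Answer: -222976/11 ≈ -20271.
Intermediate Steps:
B = 2 (B = 3 - ½*2 = 3 - 1 = 2)
G(u) = (2 + u)/(4 + u)
g(t, E) = E + E*(E + t) (g(t, E) = (E + t)*E + E = E*(E + t) + E = E + E*(E + t))
((-235 - 152) - 484)*g(G(7), y(4, -1)) = ((-235 - 152) - 484)*(4*(1 + 4 + (2 + 7)/(4 + 7))) = (-387 - 484)*(4*(1 + 4 + 9/11)) = -3484*(1 + 4 + (1/11)*9) = -3484*(1 + 4 + 9/11) = -3484*64/11 = -871*256/11 = -222976/11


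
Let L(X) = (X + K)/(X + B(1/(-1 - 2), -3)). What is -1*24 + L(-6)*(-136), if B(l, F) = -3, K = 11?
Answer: 464/9 ≈ 51.556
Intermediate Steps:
L(X) = (11 + X)/(-3 + X) (L(X) = (X + 11)/(X - 3) = (11 + X)/(-3 + X))
-1*24 + L(-6)*(-136) = -1*24 + ((11 - 6)/(-3 - 6))*(-136) = -24 + (5/(-9))*(-136) = -24 - 1/9*5*(-136) = -24 - 5/9*(-136) = -24 + 680/9 = 464/9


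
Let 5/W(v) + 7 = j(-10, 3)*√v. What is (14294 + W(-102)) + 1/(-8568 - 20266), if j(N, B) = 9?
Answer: 3425404194455/239639374 - 45*I*√102/8311 ≈ 14294.0 - 0.054684*I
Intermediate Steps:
W(v) = 5/(-7 + 9*√v)
(14294 + W(-102)) + 1/(-8568 - 20266) = (14294 + 5/(-7 + 9*√(-102))) + 1/(-8568 - 20266) = (14294 + 5/(-7 + 9*(I*√102))) + 1/(-28834) = (14294 + 5/(-7 + 9*I*√102)) - 1/28834 = 412153195/28834 + 5/(-7 + 9*I*√102)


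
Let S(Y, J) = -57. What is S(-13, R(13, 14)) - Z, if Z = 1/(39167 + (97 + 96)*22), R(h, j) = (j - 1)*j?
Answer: -2474542/43413 ≈ -57.000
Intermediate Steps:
R(h, j) = j*(-1 + j) (R(h, j) = (-1 + j)*j = j*(-1 + j))
Z = 1/43413 (Z = 1/(39167 + 193*22) = 1/(39167 + 4246) = 1/43413 ≈ 2.3035e-5)
S(-13, R(13, 14)) - Z = -57 - 1*1/43413 = -57 - 1/43413 = -2474542/43413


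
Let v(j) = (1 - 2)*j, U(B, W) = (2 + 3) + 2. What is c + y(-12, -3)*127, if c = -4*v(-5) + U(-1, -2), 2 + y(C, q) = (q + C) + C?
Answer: -3696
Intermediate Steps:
U(B, W) = 7 (U(B, W) = 5 + 2 = 7)
v(j) = -j
y(C, q) = -2 + q + 2*C (y(C, q) = -2 + ((q + C) + C) = -2 + ((C + q) + C) = -2 + (q + 2*C) = -2 + q + 2*C)
c = -13 (c = -(-4)*(-5) + 7 = -4*5 + 7 = -20 + 7 = -13)
c + y(-12, -3)*127 = -13 + (-2 - 3 + 2*(-12))*127 = -13 + (-2 - 3 - 24)*127 = -13 - 29*127 = -13 - 3683 = -3696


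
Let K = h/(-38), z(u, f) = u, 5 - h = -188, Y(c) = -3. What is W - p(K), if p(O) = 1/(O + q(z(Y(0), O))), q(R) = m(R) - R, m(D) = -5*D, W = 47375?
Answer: 23261087/491 ≈ 47375.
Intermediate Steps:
h = 193 (h = 5 - 1*(-188) = 5 + 188 = 193)
q(R) = -6*R (q(R) = -5*R - R = -6*R)
K = -193/38 (K = 193/(-38) = 193*(-1/38) = -193/38 ≈ -5.0789)
p(O) = 1/(18 + O) (p(O) = 1/(O - 6*(-3)) = 1/(O + 18) = 1/(18 + O))
W - p(K) = 47375 - 1/(18 - 193/38) = 47375 - 1/491/38 = 47375 - 1*38/491 = 47375 - 38/491 = 23261087/491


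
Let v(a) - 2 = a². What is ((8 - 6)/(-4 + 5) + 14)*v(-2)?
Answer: 96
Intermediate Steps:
v(a) = 2 + a²
((8 - 6)/(-4 + 5) + 14)*v(-2) = ((8 - 6)/(-4 + 5) + 14)*(2 + (-2)²) = (2/1 + 14)*(2 + 4) = (2*1 + 14)*6 = (2 + 14)*6 = 16*6 = 96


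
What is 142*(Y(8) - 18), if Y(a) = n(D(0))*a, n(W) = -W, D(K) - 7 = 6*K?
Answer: -10508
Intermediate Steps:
D(K) = 7 + 6*K
Y(a) = -7*a (Y(a) = (-(7 + 6*0))*a = (-(7 + 0))*a = (-1*7)*a = -7*a)
142*(Y(8) - 18) = 142*(-7*8 - 18) = 142*(-56 - 18) = 142*(-74) = -10508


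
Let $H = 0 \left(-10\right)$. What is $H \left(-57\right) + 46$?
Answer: $46$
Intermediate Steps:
$H = 0$
$H \left(-57\right) + 46 = 0 \left(-57\right) + 46 = 0 + 46 = 46$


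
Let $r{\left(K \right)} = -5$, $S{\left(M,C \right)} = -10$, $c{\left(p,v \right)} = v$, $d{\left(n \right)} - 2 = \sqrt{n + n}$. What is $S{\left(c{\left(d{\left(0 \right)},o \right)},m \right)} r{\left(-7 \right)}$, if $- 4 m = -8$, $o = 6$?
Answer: $50$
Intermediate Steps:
$m = 2$ ($m = \left(- \frac{1}{4}\right) \left(-8\right) = 2$)
$d{\left(n \right)} = 2 + \sqrt{2} \sqrt{n}$ ($d{\left(n \right)} = 2 + \sqrt{n + n} = 2 + \sqrt{2 n} = 2 + \sqrt{2} \sqrt{n}$)
$S{\left(c{\left(d{\left(0 \right)},o \right)},m \right)} r{\left(-7 \right)} = \left(-10\right) \left(-5\right) = 50$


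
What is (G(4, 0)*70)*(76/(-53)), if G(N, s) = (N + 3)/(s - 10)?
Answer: 3724/53 ≈ 70.264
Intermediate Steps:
G(N, s) = (3 + N)/(-10 + s)
(G(4, 0)*70)*(76/(-53)) = (((3 + 4)/(-10 + 0))*70)*(76/(-53)) = ((7/(-10))*70)*(76*(-1/53)) = (-⅒*7*70)*(-76/53) = -7/10*70*(-76/53) = -49*(-76/53) = 3724/53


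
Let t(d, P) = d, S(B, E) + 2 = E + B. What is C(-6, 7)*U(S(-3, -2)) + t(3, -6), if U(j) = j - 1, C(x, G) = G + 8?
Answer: -117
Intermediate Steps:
C(x, G) = 8 + G
S(B, E) = -2 + B + E (S(B, E) = -2 + (E + B) = -2 + (B + E) = -2 + B + E)
U(j) = -1 + j
C(-6, 7)*U(S(-3, -2)) + t(3, -6) = (8 + 7)*(-1 + (-2 - 3 - 2)) + 3 = 15*(-1 - 7) + 3 = 15*(-8) + 3 = -120 + 3 = -117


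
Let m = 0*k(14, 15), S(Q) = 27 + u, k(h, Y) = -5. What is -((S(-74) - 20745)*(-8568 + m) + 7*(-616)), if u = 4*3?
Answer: -177404696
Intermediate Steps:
u = 12
S(Q) = 39 (S(Q) = 27 + 12 = 39)
m = 0 (m = 0*(-5) = 0)
-((S(-74) - 20745)*(-8568 + m) + 7*(-616)) = -((39 - 20745)*(-8568 + 0) + 7*(-616)) = -(-20706*(-8568) - 4312) = -(177409008 - 4312) = -1*177404696 = -177404696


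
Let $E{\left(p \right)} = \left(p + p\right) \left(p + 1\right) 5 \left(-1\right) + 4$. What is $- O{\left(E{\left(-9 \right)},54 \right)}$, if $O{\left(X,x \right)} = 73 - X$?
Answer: $-789$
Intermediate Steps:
$E{\left(p \right)} = 4 - 10 p \left(1 + p\right)$ ($E{\left(p \right)} = 2 p \left(1 + p\right) \left(-5\right) + 4 = - 10 p \left(1 + p\right) + 4 = 4 - 10 p \left(1 + p\right)$)
$- O{\left(E{\left(-9 \right)},54 \right)} = - (73 - \left(4 - -90 - 10 \left(-9\right)^{2}\right)) = - (73 - \left(4 + 90 - 810\right)) = - (73 - -716) = - (73 + 716) = \left(-1\right) 789 = -789$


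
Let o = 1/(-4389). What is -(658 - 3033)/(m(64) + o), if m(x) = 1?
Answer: 10423875/4388 ≈ 2375.5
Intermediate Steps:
o = -1/4389 ≈ -0.00022784
-(658 - 3033)/(m(64) + o) = -(658 - 3033)/(1 - 1/4389) = -(-2375)/4388/4389 = -(-2375)*4389/4388 = -1*(-10423875/4388) = 10423875/4388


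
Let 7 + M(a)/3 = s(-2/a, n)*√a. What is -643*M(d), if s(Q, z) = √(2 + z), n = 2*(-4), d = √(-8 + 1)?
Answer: 13503 - 1929*I*√6*7^(¼)*√I ≈ 18938.0 - 5434.6*I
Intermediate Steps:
d = I*√7 (d = √(-7) = I*√7 ≈ 2.6458*I)
n = -8
M(a) = -21 + 3*I*√6*√a (M(a) = -21 + 3*(√(2 - 8)*√a) = -21 + 3*(√(-6)*√a) = -21 + 3*((I*√6)*√a) = -21 + 3*(I*√6*√a) = -21 + 3*I*√6*√a)
-643*M(d) = -643*(-21 + 3*I*√6*√(I*√7)) = -643*(-21 + 3*I*√6*(7^(¼)*√I)) = -643*(-21 + 3*I*√6*7^(¼)*√I) = 13503 - 1929*I*√6*7^(¼)*√I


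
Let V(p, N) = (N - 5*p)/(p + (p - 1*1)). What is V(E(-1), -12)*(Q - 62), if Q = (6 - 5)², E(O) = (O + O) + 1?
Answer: -427/3 ≈ -142.33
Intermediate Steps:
E(O) = 1 + 2*O (E(O) = 2*O + 1 = 1 + 2*O)
Q = 1 (Q = 1² = 1)
V(p, N) = (N - 5*p)/(-1 + 2*p) (V(p, N) = (N - 5*p)/(p + (p - 1)) = (N - 5*p)/(p + (-1 + p)) = (N - 5*p)/(-1 + 2*p))
V(E(-1), -12)*(Q - 62) = ((-12 - 5*(1 + 2*(-1)))/(-1 + 2*(1 + 2*(-1))))*(1 - 62) = ((-12 - 5*(1 - 2))/(-1 + 2*(1 - 2)))*(-61) = ((-12 - 5*(-1))/(-1 + 2*(-1)))*(-61) = ((-12 + 5)/(-1 - 2))*(-61) = (-7/(-3))*(-61) = -⅓*(-7)*(-61) = (7/3)*(-61) = -427/3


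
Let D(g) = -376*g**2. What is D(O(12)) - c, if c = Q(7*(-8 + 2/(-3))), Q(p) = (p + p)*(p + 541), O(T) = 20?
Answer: -829076/9 ≈ -92120.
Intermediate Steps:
Q(p) = 2*p*(541 + p) (Q(p) = (2*p)*(541 + p) = 2*p*(541 + p))
c = -524524/9 (c = 2*(7*(-8 + 2/(-3)))*(541 + 7*(-8 + 2/(-3))) = 2*(7*(-8 + 2*(-1/3)))*(541 + 7*(-8 + 2*(-1/3))) = 2*(7*(-8 - 2/3))*(541 + 7*(-8 - 2/3)) = 2*(7*(-26/3))*(541 + 7*(-26/3)) = 2*(-182/3)*(541 - 182/3) = 2*(-182/3)*(1441/3) = -524524/9 ≈ -58280.)
D(O(12)) - c = -376*20**2 - 1*(-524524/9) = -376*400 + 524524/9 = -150400 + 524524/9 = -829076/9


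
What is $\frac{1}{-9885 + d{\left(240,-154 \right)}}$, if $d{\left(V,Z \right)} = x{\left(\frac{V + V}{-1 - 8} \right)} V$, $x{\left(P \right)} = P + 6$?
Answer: $- \frac{1}{21245} \approx -4.707 \cdot 10^{-5}$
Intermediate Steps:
$x{\left(P \right)} = 6 + P$
$d{\left(V,Z \right)} = V \left(6 - \frac{2 V}{9}\right)$ ($d{\left(V,Z \right)} = \left(6 + \frac{V + V}{-1 - 8}\right) V = \left(6 + \frac{2 V}{-9}\right) V = \left(6 + 2 V \left(- \frac{1}{9}\right)\right) V = \left(6 - \frac{2 V}{9}\right) V = V \left(6 - \frac{2 V}{9}\right)$)
$\frac{1}{-9885 + d{\left(240,-154 \right)}} = \frac{1}{-9885 + \frac{2}{9} \cdot 240 \left(27 - 240\right)} = \frac{1}{-9885 + \frac{2}{9} \cdot 240 \left(-213\right)} = \frac{1}{-9885 - 11360} = \frac{1}{-21245} = - \frac{1}{21245}$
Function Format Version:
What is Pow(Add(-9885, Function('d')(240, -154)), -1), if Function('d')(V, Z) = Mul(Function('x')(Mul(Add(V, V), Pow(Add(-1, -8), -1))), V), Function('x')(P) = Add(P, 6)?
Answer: Rational(-1, 21245) ≈ -4.7070e-5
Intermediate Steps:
Function('x')(P) = Add(6, P)
Function('d')(V, Z) = Mul(V, Add(6, Mul(Rational(-2, 9), V))) (Function('d')(V, Z) = Mul(Add(6, Mul(Add(V, V), Pow(Add(-1, -8), -1))), V) = Mul(Add(6, Mul(Mul(2, V), Pow(-9, -1))), V) = Mul(Add(6, Mul(Mul(2, V), Rational(-1, 9))), V) = Mul(Add(6, Mul(Rational(-2, 9), V)), V) = Mul(V, Add(6, Mul(Rational(-2, 9), V))))
Pow(Add(-9885, Function('d')(240, -154)), -1) = Pow(Add(-9885, Mul(Rational(2, 9), 240, Add(27, Mul(-1, 240)))), -1) = Pow(Add(-9885, Mul(Rational(2, 9), 240, Add(27, -240))), -1) = Pow(Add(-9885, Mul(Rational(2, 9), 240, -213)), -1) = Pow(Add(-9885, -11360), -1) = Pow(-21245, -1) = Rational(-1, 21245)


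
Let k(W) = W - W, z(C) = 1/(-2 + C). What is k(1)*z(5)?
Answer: 0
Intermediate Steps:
k(W) = 0
k(1)*z(5) = 0/(-2 + 5) = 0/3 = 0*(⅓) = 0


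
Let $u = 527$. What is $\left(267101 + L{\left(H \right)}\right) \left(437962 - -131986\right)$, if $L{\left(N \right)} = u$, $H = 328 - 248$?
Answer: $152534043344$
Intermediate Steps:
$H = 80$
$L{\left(N \right)} = 527$
$\left(267101 + L{\left(H \right)}\right) \left(437962 - -131986\right) = \left(267101 + 527\right) \left(437962 - -131986\right) = 267628 \left(437962 + \left(-115624 + 247610\right)\right) = 267628 \left(437962 + 131986\right) = 267628 \cdot 569948 = 152534043344$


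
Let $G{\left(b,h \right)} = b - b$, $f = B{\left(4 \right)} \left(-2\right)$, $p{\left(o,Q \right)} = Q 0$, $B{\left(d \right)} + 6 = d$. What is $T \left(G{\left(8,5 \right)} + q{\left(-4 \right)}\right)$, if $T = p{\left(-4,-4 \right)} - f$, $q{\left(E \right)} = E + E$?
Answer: $32$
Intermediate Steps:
$B{\left(d \right)} = -6 + d$
$p{\left(o,Q \right)} = 0$
$f = 4$ ($f = \left(-6 + 4\right) \left(-2\right) = \left(-2\right) \left(-2\right) = 4$)
$q{\left(E \right)} = 2 E$
$G{\left(b,h \right)} = 0$
$T = -4$ ($T = 0 - 4 = -4$)
$T \left(G{\left(8,5 \right)} + q{\left(-4 \right)}\right) = - 4 \left(0 + 2 \left(-4\right)\right) = - 4 \left(0 - 8\right) = \left(-4\right) \left(-8\right) = 32$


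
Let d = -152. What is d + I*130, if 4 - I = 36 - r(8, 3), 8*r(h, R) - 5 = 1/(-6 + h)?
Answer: -33781/8 ≈ -4222.6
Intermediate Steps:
r(h, R) = 5/8 + 1/(8*(-6 + h))
I = -501/16 (I = 4 - (36 - (-29 + 5*8)/(8*(-6 + 8))) = 4 - (36 - (-29 + 40)/(8*2)) = 4 - (36 - 11/(8*2)) = 4 - (36 - 1*11/16) = 4 - (36 - 11/16) = 4 - 1*565/16 = 4 - 565/16 = -501/16 ≈ -31.313)
d + I*130 = -152 - 501/16*130 = -152 - 32565/8 = -33781/8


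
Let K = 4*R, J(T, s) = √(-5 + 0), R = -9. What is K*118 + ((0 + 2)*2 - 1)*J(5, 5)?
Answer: -4248 + 3*I*√5 ≈ -4248.0 + 6.7082*I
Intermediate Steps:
J(T, s) = I*√5 (J(T, s) = √(-5) = I*√5)
K = -36 (K = 4*(-9) = -36)
K*118 + ((0 + 2)*2 - 1)*J(5, 5) = -36*118 + ((0 + 2)*2 - 1)*(I*√5) = -4248 + (2*2 - 1)*(I*√5) = -4248 + (4 - 1)*(I*√5) = -4248 + 3*(I*√5) = -4248 + 3*I*√5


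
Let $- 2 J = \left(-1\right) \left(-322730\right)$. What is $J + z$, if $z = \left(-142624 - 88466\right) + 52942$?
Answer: $-339513$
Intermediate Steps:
$z = -178148$ ($z = -231090 + 52942 = -178148$)
$J = -161365$ ($J = - \frac{\left(-1\right) \left(-322730\right)}{2} = \left(- \frac{1}{2}\right) 322730 = -161365$)
$J + z = -161365 - 178148 = -339513$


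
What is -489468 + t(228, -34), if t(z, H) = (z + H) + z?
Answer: -489046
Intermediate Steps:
t(z, H) = H + 2*z (t(z, H) = (H + z) + z = H + 2*z)
-489468 + t(228, -34) = -489468 + (-34 + 2*228) = -489468 + (-34 + 456) = -489468 + 422 = -489046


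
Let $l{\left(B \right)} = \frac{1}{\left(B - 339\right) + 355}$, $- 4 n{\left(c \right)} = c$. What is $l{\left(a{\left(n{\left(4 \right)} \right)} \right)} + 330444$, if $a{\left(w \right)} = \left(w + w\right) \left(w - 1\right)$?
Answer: $\frac{6608881}{20} \approx 3.3044 \cdot 10^{5}$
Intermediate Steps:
$n{\left(c \right)} = - \frac{c}{4}$
$a{\left(w \right)} = 2 w \left(-1 + w\right)$
$l{\left(B \right)} = \frac{1}{16 + B}$ ($l{\left(B \right)} = \frac{1}{\left(-339 + B\right) + 355} = \frac{1}{16 + B}$)
$l{\left(a{\left(n{\left(4 \right)} \right)} \right)} + 330444 = \frac{1}{16 + 2 \left(\left(- \frac{1}{4}\right) 4\right) \left(-1 - 1\right)} + 330444 = \frac{1}{16 + 2 \left(-1\right) \left(-1 - 1\right)} + 330444 = \frac{1}{16 + 2 \left(-1\right) \left(-2\right)} + 330444 = \frac{1}{16 + 4} + 330444 = \frac{1}{20} + 330444 = \frac{6608881}{20}$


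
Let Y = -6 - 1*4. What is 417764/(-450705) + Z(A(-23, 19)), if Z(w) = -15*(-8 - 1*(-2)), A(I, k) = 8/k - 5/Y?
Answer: 40145686/450705 ≈ 89.073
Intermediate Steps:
Y = -10 (Y = -6 - 4 = -10)
A(I, k) = 1/2 + 8/k (A(I, k) = 8/k - 5/(-10) = 8/k - 5*(-1/10) = 8/k + 1/2 = 1/2 + 8/k)
Z(w) = 90 (Z(w) = -15*(-8 + 2) = -15*(-6) = 90)
417764/(-450705) + Z(A(-23, 19)) = 417764/(-450705) + 90 = 417764*(-1/450705) + 90 = -417764/450705 + 90 = 40145686/450705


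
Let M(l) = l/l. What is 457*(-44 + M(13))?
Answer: -19651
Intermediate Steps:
M(l) = 1
457*(-44 + M(13)) = 457*(-44 + 1) = 457*(-43) = -19651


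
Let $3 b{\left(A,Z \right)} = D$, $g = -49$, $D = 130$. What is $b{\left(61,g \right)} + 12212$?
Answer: $\frac{36766}{3} \approx 12255.0$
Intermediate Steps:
$b{\left(A,Z \right)} = \frac{130}{3}$ ($b{\left(A,Z \right)} = \frac{1}{3} \cdot 130 = \frac{130}{3}$)
$b{\left(61,g \right)} + 12212 = \frac{130}{3} + 12212 = \frac{36766}{3}$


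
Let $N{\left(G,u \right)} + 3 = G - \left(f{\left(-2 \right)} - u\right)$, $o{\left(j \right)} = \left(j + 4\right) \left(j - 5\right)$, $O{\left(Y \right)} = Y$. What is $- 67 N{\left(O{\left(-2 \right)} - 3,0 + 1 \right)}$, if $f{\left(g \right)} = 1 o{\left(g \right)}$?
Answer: $-469$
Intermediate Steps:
$o{\left(j \right)} = \left(-5 + j\right) \left(4 + j\right)$ ($o{\left(j \right)} = \left(4 + j\right) \left(-5 + j\right) = \left(-5 + j\right) \left(4 + j\right)$)
$f{\left(g \right)} = -20 + g^{2} - g$ ($f{\left(g \right)} = 1 \left(-20 + g^{2} - g\right) = -20 + g^{2} - g$)
$N{\left(G,u \right)} = 11 + G + u$ ($N{\left(G,u \right)} = -3 - \left(-16 + 2 - G - u\right) = -3 - \left(-14 - G - u\right) = -3 + \left(G + \left(14 + u\right)\right) = -3 + \left(14 + G + u\right) = 11 + G + u$)
$- 67 N{\left(O{\left(-2 \right)} - 3,0 + 1 \right)} = - 67 \left(11 - 5 + \left(0 + 1\right)\right) = - 67 \left(11 - 5 + 1\right) = \left(-67\right) 7 = -469$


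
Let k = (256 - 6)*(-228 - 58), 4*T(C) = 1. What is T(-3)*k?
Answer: -17875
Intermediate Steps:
T(C) = 1/4 (T(C) = (1/4)*1 = 1/4)
k = -71500 (k = 250*(-286) = -71500)
T(-3)*k = (1/4)*(-71500) = -17875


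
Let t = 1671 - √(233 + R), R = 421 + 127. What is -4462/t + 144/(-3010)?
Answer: -163175259/60016390 - 2231*√781/1395730 ≈ -2.7635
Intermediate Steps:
R = 548
t = 1671 - √781 (t = 1671 - √(233 + 548) = 1671 - √781 ≈ 1643.1)
-4462/t + 144/(-3010) = -4462/(1671 - √781) + 144/(-3010) = -4462/(1671 - √781) + 144*(-1/3010) = -4462/(1671 - √781) - 72/1505 = -72/1505 - 4462/(1671 - √781)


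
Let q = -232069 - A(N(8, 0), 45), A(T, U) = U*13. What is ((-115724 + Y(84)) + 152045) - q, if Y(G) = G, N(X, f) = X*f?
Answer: 269059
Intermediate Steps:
A(T, U) = 13*U
q = -232654 (q = -232069 - 13*45 = -232069 - 1*585 = -232069 - 585 = -232654)
((-115724 + Y(84)) + 152045) - q = ((-115724 + 84) + 152045) - 1*(-232654) = (-115640 + 152045) + 232654 = 36405 + 232654 = 269059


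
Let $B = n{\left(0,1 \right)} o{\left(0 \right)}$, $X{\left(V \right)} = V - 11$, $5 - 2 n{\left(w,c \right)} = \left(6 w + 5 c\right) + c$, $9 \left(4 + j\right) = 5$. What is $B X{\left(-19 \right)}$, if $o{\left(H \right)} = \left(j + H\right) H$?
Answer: $0$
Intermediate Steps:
$j = - \frac{31}{9}$ ($j = -4 + \frac{1}{9} \cdot 5 = -4 + \frac{5}{9} = - \frac{31}{9} \approx -3.4444$)
$n{\left(w,c \right)} = \frac{5}{2} - 3 c - 3 w$ ($n{\left(w,c \right)} = \frac{5}{2} - \frac{\left(6 w + 5 c\right) + c}{2} = \frac{5}{2} - \frac{\left(5 c + 6 w\right) + c}{2} = \frac{5}{2} - \frac{6 c + 6 w}{2} = \frac{5}{2} - \left(3 c + 3 w\right) = \frac{5}{2} - 3 c - 3 w$)
$X{\left(V \right)} = -11 + V$
$o{\left(H \right)} = H \left(- \frac{31}{9} + H\right)$ ($o{\left(H \right)} = \left(- \frac{31}{9} + H\right) H = H \left(- \frac{31}{9} + H\right)$)
$B = 0$ ($B = \left(\frac{5}{2} - 3 - 0\right) \frac{1}{9} \cdot 0 \left(-31 + 9 \cdot 0\right) = \left(\frac{5}{2} - 3 + 0\right) \frac{1}{9} \cdot 0 \left(-31 + 0\right) = - \frac{\frac{1}{9} \cdot 0 \left(-31\right)}{2} = \left(- \frac{1}{2}\right) 0 = 0$)
$B X{\left(-19 \right)} = 0 \left(-11 - 19\right) = 0 \left(-30\right) = 0$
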